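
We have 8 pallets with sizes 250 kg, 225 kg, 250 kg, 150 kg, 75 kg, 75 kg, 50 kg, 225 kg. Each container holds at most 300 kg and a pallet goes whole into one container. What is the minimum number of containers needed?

5

Total = 250 + 250 + 225 + 225 + 150 + 75 + 75 + 50 = 1300 kg.
Lower bound: ⌈1300/300⌉ = 5 containers.
A packing using 5 containers:
  container 1: 250 + 50 = 300
  container 2: 250 = 250
  container 3: 225 + 75 = 300
  container 4: 225 + 75 = 300
  container 5: 150 = 150
This matches the lower bound, so 5 is optimal.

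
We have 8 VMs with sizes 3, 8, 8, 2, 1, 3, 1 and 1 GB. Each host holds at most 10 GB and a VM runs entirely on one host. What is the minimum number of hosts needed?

Total = 8 + 8 + 3 + 3 + 2 + 1 + 1 + 1 = 27 GB.
Lower bound: ⌈27/10⌉ = 3 hosts.
A packing using 3 hosts:
  host 1: 8 + 2 = 10
  host 2: 8 + 1 + 1 = 10
  host 3: 3 + 3 + 1 = 7
This matches the lower bound, so 3 is optimal.

3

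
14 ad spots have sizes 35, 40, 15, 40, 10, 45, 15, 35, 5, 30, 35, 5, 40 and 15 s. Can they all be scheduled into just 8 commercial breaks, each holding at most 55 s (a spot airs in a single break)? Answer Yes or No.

Yes

A valid assignment using 8 commercial breaks:
  break 1: 45 + 10 = 55
  break 2: 40 + 15 = 55
  break 3: 40 + 15 = 55
  break 4: 40 + 15 = 55
  break 5: 35 + 5 + 5 = 45
  break 6: 35 = 35
  break 7: 35 = 35
  break 8: 30 = 30
Every load is within 55 s, so 8 commercial breaks suffice.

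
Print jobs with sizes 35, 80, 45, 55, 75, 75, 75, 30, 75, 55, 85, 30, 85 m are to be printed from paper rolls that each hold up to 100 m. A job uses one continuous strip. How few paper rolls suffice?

Total = 85 + 85 + 80 + 75 + 75 + 75 + 75 + 55 + 55 + 45 + 35 + 30 + 30 = 800 m.
Lower bound: ⌈800/100⌉ = 8 paper rolls.
Also, 9 print jobs each exceed 50 m, and no two of those can share a roll, so at least 9 paper rolls are needed.
A packing using 10 paper rolls:
  roll 1: 85 = 85
  roll 2: 85 = 85
  roll 3: 80 = 80
  roll 4: 75 = 75
  roll 5: 75 = 75
  roll 6: 75 = 75
  roll 7: 75 = 75
  roll 8: 55 + 45 = 100
  roll 9: 55 + 35 = 90
  roll 10: 30 + 30 = 60
No arrangement into 9 paper rolls stays within capacity, so 10 is optimal.

10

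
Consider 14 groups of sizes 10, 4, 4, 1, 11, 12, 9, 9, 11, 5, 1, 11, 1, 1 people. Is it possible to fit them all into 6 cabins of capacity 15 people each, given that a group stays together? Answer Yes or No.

Total = 90 people; ⌈90/15⌉ = 6.
7 groups each exceed half the capacity and cannot share a cabin, forcing at least 7 cabins.
At least 7 cabins are required, but only 6 are allowed.

No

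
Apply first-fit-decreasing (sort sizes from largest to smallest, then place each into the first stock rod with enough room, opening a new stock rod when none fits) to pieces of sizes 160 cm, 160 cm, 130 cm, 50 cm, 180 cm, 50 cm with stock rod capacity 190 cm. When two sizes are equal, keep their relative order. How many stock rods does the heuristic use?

5

Sorted descending: 180, 160, 160, 130, 50, 50.
  180 → stock rod 1 (new)  [load 180/190]
  160 → stock rod 2 (new)  [load 160/190]
  160 → stock rod 3 (new)  [load 160/190]
  130 → stock rod 4 (new)  [load 130/190]
  50 → stock rod 4  [load 180/190]
  50 → stock rod 5 (new)  [load 50/190]
5 stock rods opened.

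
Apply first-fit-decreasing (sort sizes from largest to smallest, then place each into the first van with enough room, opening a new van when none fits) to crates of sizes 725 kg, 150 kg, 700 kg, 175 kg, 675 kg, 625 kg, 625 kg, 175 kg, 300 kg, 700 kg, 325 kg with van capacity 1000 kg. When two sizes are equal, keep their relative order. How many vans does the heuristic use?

6

Sorted descending: 725, 700, 700, 675, 625, 625, 325, 300, 175, 175, 150.
  725 → van 1 (new)  [load 725/1000]
  700 → van 2 (new)  [load 700/1000]
  700 → van 3 (new)  [load 700/1000]
  675 → van 4 (new)  [load 675/1000]
  625 → van 5 (new)  [load 625/1000]
  625 → van 6 (new)  [load 625/1000]
  325 → van 4  [load 1000/1000]
  300 → van 2  [load 1000/1000]
  175 → van 1  [load 900/1000]
  175 → van 3  [load 875/1000]
  150 → van 5  [load 775/1000]
6 vans opened.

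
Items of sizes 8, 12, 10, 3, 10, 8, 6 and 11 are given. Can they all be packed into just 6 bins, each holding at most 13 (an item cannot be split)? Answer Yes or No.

Total = 68; ⌈68/13⌉ = 6.
The bound of 6 does not rule out 6, but exhaustive search shows no assignment into 6 bins of capacity 13 exists — the minimum is 7.

No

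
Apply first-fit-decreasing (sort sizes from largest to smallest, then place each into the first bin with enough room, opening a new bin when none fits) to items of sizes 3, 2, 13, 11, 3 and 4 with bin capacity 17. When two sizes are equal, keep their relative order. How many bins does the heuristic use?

3

Sorted descending: 13, 11, 4, 3, 3, 2.
  13 → bin 1 (new)  [load 13/17]
  11 → bin 2 (new)  [load 11/17]
  4 → bin 1  [load 17/17]
  3 → bin 2  [load 14/17]
  3 → bin 2  [load 17/17]
  2 → bin 3 (new)  [load 2/17]
3 bins opened.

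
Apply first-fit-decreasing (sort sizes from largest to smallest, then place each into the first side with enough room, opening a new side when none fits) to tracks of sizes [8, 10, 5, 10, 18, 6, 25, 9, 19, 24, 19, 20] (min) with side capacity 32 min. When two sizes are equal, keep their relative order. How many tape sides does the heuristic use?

6

Sorted descending: 25, 24, 20, 19, 19, 18, 10, 10, 9, 8, 6, 5.
  25 → side 1 (new)  [load 25/32]
  24 → side 2 (new)  [load 24/32]
  20 → side 3 (new)  [load 20/32]
  19 → side 4 (new)  [load 19/32]
  19 → side 5 (new)  [load 19/32]
  18 → side 6 (new)  [load 18/32]
  10 → side 3  [load 30/32]
  10 → side 4  [load 29/32]
  9 → side 5  [load 28/32]
  8 → side 2  [load 32/32]
  6 → side 1  [load 31/32]
  5 → side 6  [load 23/32]
6 tape sides opened.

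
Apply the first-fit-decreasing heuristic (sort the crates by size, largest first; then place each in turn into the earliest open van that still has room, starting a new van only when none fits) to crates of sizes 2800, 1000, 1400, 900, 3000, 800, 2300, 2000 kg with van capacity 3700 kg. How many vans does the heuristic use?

5

Sorted descending: 3000, 2800, 2300, 2000, 1400, 1000, 900, 800.
  3000 → van 1 (new)  [load 3000/3700]
  2800 → van 2 (new)  [load 2800/3700]
  2300 → van 3 (new)  [load 2300/3700]
  2000 → van 4 (new)  [load 2000/3700]
  1400 → van 3  [load 3700/3700]
  1000 → van 4  [load 3000/3700]
  900 → van 2  [load 3700/3700]
  800 → van 5 (new)  [load 800/3700]
5 vans opened.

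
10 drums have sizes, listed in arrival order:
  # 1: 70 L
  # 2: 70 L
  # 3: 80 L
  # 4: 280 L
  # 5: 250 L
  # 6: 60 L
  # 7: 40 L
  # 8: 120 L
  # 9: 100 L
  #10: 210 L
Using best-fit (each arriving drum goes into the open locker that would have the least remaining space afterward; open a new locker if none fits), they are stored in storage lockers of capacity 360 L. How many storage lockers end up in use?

4

  70 → locker 1 (new)  [load 70/360]
  70 → locker 1  [load 140/360]
  80 → locker 1  [load 220/360]
  280 → locker 2 (new)  [load 280/360]
  250 → locker 3 (new)  [load 250/360]
  60 → locker 2  [load 340/360]
  40 → locker 3  [load 290/360]
  120 → locker 1  [load 340/360]
  100 → locker 4 (new)  [load 100/360]
  210 → locker 4  [load 310/360]
4 storage lockers opened.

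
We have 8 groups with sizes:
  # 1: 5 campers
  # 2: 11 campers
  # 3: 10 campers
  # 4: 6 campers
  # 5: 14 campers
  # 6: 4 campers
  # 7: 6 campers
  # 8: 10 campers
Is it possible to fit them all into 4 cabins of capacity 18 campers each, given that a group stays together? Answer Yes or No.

A valid assignment using 4 cabins:
  cabin 1: 14 + 4 = 18
  cabin 2: 11 + 6 = 17
  cabin 3: 10 + 6 = 16
  cabin 4: 10 + 5 = 15
Every load is within 18 campers, so 4 cabins suffice.

Yes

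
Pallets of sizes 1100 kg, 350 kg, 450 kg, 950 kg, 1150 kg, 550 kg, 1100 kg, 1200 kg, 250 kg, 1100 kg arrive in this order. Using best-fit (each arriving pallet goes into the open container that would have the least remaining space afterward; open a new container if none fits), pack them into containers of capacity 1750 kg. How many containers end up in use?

6

  1100 → container 1 (new)  [load 1100/1750]
  350 → container 1  [load 1450/1750]
  450 → container 2 (new)  [load 450/1750]
  950 → container 2  [load 1400/1750]
  1150 → container 3 (new)  [load 1150/1750]
  550 → container 3  [load 1700/1750]
  1100 → container 4 (new)  [load 1100/1750]
  1200 → container 5 (new)  [load 1200/1750]
  250 → container 1  [load 1700/1750]
  1100 → container 6 (new)  [load 1100/1750]
6 containers opened.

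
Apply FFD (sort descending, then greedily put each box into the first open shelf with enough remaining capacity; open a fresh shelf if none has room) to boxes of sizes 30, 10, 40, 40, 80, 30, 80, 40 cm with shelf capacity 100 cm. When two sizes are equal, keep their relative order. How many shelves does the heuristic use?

4

Sorted descending: 80, 80, 40, 40, 40, 30, 30, 10.
  80 → shelf 1 (new)  [load 80/100]
  80 → shelf 2 (new)  [load 80/100]
  40 → shelf 3 (new)  [load 40/100]
  40 → shelf 3  [load 80/100]
  40 → shelf 4 (new)  [load 40/100]
  30 → shelf 4  [load 70/100]
  30 → shelf 4  [load 100/100]
  10 → shelf 1  [load 90/100]
4 shelves opened.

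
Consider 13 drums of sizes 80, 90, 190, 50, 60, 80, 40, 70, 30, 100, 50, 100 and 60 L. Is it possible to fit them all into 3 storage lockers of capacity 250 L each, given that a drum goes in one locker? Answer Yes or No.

No

Total = 1000 L; ⌈1000/250⌉ = 4.
At least 4 storage lockers are required, but only 3 are allowed.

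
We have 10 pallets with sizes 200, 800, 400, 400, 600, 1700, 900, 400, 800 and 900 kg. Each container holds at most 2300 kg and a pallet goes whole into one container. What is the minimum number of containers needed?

Total = 1700 + 900 + 900 + 800 + 800 + 600 + 400 + 400 + 400 + 200 = 7100 kg.
Lower bound: ⌈7100/2300⌉ = 4 containers.
A packing using 4 containers:
  container 1: 1700 + 600 = 2300
  container 2: 900 + 900 + 400 = 2200
  container 3: 800 + 800 + 400 + 200 = 2200
  container 4: 400 = 400
This matches the lower bound, so 4 is optimal.

4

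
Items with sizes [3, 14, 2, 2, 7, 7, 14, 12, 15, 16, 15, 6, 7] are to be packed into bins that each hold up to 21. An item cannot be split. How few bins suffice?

Total = 16 + 15 + 15 + 14 + 14 + 12 + 7 + 7 + 7 + 6 + 3 + 2 + 2 = 120.
Lower bound: ⌈120/21⌉ = 6 bins.
A packing using 6 bins:
  bin 1: 16 + 3 + 2 = 21
  bin 2: 15 + 6 = 21
  bin 3: 15 + 2 = 17
  bin 4: 14 + 7 = 21
  bin 5: 14 + 7 = 21
  bin 6: 12 + 7 = 19
This matches the lower bound, so 6 is optimal.

6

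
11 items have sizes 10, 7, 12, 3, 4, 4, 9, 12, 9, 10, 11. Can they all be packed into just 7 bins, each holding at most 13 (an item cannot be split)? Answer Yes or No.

No

Total = 91; ⌈91/13⌉ = 7.
8 items each exceed half the capacity and cannot share a bin, forcing at least 8 bins.
At least 8 bins are required, but only 7 are allowed.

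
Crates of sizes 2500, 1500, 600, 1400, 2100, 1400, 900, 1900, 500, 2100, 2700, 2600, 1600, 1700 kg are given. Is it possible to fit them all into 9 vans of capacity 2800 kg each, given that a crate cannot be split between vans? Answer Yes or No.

Total = 23500 kg; ⌈23500/2800⌉ = 9.
The bound of 9 does not rule out 9, but exhaustive search shows no assignment into 9 vans of capacity 2800 kg exists — the minimum is 10.

No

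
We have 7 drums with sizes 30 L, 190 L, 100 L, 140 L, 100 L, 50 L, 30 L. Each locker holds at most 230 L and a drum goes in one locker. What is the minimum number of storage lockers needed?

Total = 190 + 140 + 100 + 100 + 50 + 30 + 30 = 640 L.
Lower bound: ⌈640/230⌉ = 3 storage lockers.
A packing using 3 storage lockers:
  locker 1: 190 + 30 = 220
  locker 2: 140 + 50 + 30 = 220
  locker 3: 100 + 100 = 200
This matches the lower bound, so 3 is optimal.

3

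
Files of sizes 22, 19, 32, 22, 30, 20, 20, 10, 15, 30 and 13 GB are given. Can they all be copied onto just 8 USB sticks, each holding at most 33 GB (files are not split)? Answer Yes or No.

Total = 233 GB; ⌈233/33⌉ = 8.
The bound of 8 does not rule out 8, but exhaustive search shows no assignment into 8 USB sticks of capacity 33 GB exists — the minimum is 9.

No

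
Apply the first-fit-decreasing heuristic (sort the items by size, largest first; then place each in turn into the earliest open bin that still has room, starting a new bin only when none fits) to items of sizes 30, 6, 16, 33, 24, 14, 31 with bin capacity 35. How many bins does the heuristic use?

5

Sorted descending: 33, 31, 30, 24, 16, 14, 6.
  33 → bin 1 (new)  [load 33/35]
  31 → bin 2 (new)  [load 31/35]
  30 → bin 3 (new)  [load 30/35]
  24 → bin 4 (new)  [load 24/35]
  16 → bin 5 (new)  [load 16/35]
  14 → bin 5  [load 30/35]
  6 → bin 4  [load 30/35]
5 bins opened.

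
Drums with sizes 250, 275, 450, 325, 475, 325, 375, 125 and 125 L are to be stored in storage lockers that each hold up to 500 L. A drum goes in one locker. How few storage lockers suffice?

7

Total = 475 + 450 + 375 + 325 + 325 + 275 + 250 + 125 + 125 = 2725 L.
Lower bound: ⌈2725/500⌉ = 6 storage lockers.
A packing using 7 storage lockers:
  locker 1: 475 = 475
  locker 2: 450 = 450
  locker 3: 375 + 125 = 500
  locker 4: 325 + 125 = 450
  locker 5: 325 = 325
  locker 6: 275 = 275
  locker 7: 250 = 250
No arrangement into 6 storage lockers stays within capacity, so 7 is optimal.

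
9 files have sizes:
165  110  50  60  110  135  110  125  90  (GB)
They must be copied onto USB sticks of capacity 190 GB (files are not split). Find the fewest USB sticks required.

Total = 165 + 135 + 125 + 110 + 110 + 110 + 90 + 60 + 50 = 955 GB.
Lower bound: ⌈955/190⌉ = 6 USB sticks.
A packing using 7 USB sticks:
  USB stick 1: 165 = 165
  USB stick 2: 135 + 50 = 185
  USB stick 3: 125 + 60 = 185
  USB stick 4: 110 = 110
  USB stick 5: 110 = 110
  USB stick 6: 110 = 110
  USB stick 7: 90 = 90
No arrangement into 6 USB sticks stays within capacity, so 7 is optimal.

7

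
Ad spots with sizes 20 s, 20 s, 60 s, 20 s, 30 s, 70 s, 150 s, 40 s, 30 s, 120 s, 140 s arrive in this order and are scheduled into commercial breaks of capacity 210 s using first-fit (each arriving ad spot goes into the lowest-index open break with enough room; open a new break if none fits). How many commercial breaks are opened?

  20 → break 1 (new)  [load 20/210]
  20 → break 1  [load 40/210]
  60 → break 1  [load 100/210]
  20 → break 1  [load 120/210]
  30 → break 1  [load 150/210]
  70 → break 2 (new)  [load 70/210]
  150 → break 3 (new)  [load 150/210]
  40 → break 1  [load 190/210]
  30 → break 2  [load 100/210]
  120 → break 4 (new)  [load 120/210]
  140 → break 5 (new)  [load 140/210]
5 commercial breaks opened.

5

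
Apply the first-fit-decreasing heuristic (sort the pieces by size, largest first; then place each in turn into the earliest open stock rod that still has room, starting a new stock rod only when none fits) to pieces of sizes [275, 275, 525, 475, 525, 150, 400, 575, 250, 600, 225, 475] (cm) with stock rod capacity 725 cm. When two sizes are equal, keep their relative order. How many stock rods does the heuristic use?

8

Sorted descending: 600, 575, 525, 525, 475, 475, 400, 275, 275, 250, 225, 150.
  600 → stock rod 1 (new)  [load 600/725]
  575 → stock rod 2 (new)  [load 575/725]
  525 → stock rod 3 (new)  [load 525/725]
  525 → stock rod 4 (new)  [load 525/725]
  475 → stock rod 5 (new)  [load 475/725]
  475 → stock rod 6 (new)  [load 475/725]
  400 → stock rod 7 (new)  [load 400/725]
  275 → stock rod 7  [load 675/725]
  275 → stock rod 8 (new)  [load 275/725]
  250 → stock rod 5  [load 725/725]
  225 → stock rod 6  [load 700/725]
  150 → stock rod 2  [load 725/725]
8 stock rods opened.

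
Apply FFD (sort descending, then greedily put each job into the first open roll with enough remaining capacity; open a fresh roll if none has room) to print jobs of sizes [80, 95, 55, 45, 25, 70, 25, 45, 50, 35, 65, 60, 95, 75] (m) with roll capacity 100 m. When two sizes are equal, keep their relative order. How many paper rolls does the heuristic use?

Sorted descending: 95, 95, 80, 75, 70, 65, 60, 55, 50, 45, 45, 35, 25, 25.
  95 → roll 1 (new)  [load 95/100]
  95 → roll 2 (new)  [load 95/100]
  80 → roll 3 (new)  [load 80/100]
  75 → roll 4 (new)  [load 75/100]
  70 → roll 5 (new)  [load 70/100]
  65 → roll 6 (new)  [load 65/100]
  60 → roll 7 (new)  [load 60/100]
  55 → roll 8 (new)  [load 55/100]
  50 → roll 9 (new)  [load 50/100]
  45 → roll 8  [load 100/100]
  45 → roll 9  [load 95/100]
  35 → roll 6  [load 100/100]
  25 → roll 4  [load 100/100]
  25 → roll 5  [load 95/100]
9 paper rolls opened.

9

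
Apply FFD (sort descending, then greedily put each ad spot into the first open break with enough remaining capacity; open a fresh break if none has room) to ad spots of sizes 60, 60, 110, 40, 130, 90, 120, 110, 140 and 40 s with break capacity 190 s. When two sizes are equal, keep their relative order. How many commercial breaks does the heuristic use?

6

Sorted descending: 140, 130, 120, 110, 110, 90, 60, 60, 40, 40.
  140 → break 1 (new)  [load 140/190]
  130 → break 2 (new)  [load 130/190]
  120 → break 3 (new)  [load 120/190]
  110 → break 4 (new)  [load 110/190]
  110 → break 5 (new)  [load 110/190]
  90 → break 6 (new)  [load 90/190]
  60 → break 2  [load 190/190]
  60 → break 3  [load 180/190]
  40 → break 1  [load 180/190]
  40 → break 4  [load 150/190]
6 commercial breaks opened.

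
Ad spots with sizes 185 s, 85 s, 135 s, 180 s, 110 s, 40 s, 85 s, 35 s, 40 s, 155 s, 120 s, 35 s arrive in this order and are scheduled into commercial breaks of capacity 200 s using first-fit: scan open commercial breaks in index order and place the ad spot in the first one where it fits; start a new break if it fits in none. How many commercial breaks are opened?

7

  185 → break 1 (new)  [load 185/200]
  85 → break 2 (new)  [load 85/200]
  135 → break 3 (new)  [load 135/200]
  180 → break 4 (new)  [load 180/200]
  110 → break 2  [load 195/200]
  40 → break 3  [load 175/200]
  85 → break 5 (new)  [load 85/200]
  35 → break 5  [load 120/200]
  40 → break 5  [load 160/200]
  155 → break 6 (new)  [load 155/200]
  120 → break 7 (new)  [load 120/200]
  35 → break 5  [load 195/200]
7 commercial breaks opened.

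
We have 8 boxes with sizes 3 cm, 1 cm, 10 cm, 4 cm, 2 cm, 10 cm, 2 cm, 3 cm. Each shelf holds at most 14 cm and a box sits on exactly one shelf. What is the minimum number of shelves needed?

Total = 10 + 10 + 4 + 3 + 3 + 2 + 2 + 1 = 35 cm.
Lower bound: ⌈35/14⌉ = 3 shelves.
A packing using 3 shelves:
  shelf 1: 10 + 4 = 14
  shelf 2: 10 + 3 + 1 = 14
  shelf 3: 3 + 2 + 2 = 7
This matches the lower bound, so 3 is optimal.

3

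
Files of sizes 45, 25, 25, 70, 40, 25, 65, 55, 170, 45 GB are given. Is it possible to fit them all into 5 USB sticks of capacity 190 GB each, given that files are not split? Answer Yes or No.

A valid assignment using 4 USB sticks:
  USB stick 1: 170 = 170
  USB stick 2: 70 + 65 + 55 = 190
  USB stick 3: 45 + 45 + 40 + 25 + 25 = 180
  USB stick 4: 25 = 25
That uses only 4 ≤ 5, so 5 USB sticks are enough.

Yes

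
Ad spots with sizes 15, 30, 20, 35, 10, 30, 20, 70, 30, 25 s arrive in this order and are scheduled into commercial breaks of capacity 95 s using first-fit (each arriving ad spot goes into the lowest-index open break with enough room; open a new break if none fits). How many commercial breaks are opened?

  15 → break 1 (new)  [load 15/95]
  30 → break 1  [load 45/95]
  20 → break 1  [load 65/95]
  35 → break 2 (new)  [load 35/95]
  10 → break 1  [load 75/95]
  30 → break 2  [load 65/95]
  20 → break 1  [load 95/95]
  70 → break 3 (new)  [load 70/95]
  30 → break 2  [load 95/95]
  25 → break 3  [load 95/95]
3 commercial breaks opened.

3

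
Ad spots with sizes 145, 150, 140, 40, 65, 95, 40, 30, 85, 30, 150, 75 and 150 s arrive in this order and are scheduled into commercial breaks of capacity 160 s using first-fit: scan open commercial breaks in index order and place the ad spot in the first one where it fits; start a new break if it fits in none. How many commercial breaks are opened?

8

  145 → break 1 (new)  [load 145/160]
  150 → break 2 (new)  [load 150/160]
  140 → break 3 (new)  [load 140/160]
  40 → break 4 (new)  [load 40/160]
  65 → break 4  [load 105/160]
  95 → break 5 (new)  [load 95/160]
  40 → break 4  [load 145/160]
  30 → break 5  [load 125/160]
  85 → break 6 (new)  [load 85/160]
  30 → break 5  [load 155/160]
  150 → break 7 (new)  [load 150/160]
  75 → break 6  [load 160/160]
  150 → break 8 (new)  [load 150/160]
8 commercial breaks opened.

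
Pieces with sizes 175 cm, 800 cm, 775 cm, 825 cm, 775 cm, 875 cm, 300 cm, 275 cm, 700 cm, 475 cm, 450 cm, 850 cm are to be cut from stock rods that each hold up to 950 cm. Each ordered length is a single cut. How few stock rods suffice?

9

Total = 875 + 850 + 825 + 800 + 775 + 775 + 700 + 475 + 450 + 300 + 275 + 175 = 7275 cm.
Lower bound: ⌈7275/950⌉ = 8 stock rods.
A packing using 9 stock rods:
  stock rod 1: 875 = 875
  stock rod 2: 850 = 850
  stock rod 3: 825 = 825
  stock rod 4: 800 = 800
  stock rod 5: 775 + 175 = 950
  stock rod 6: 775 = 775
  stock rod 7: 700 = 700
  stock rod 8: 475 + 450 = 925
  stock rod 9: 300 + 275 = 575
No arrangement into 8 stock rods stays within capacity, so 9 is optimal.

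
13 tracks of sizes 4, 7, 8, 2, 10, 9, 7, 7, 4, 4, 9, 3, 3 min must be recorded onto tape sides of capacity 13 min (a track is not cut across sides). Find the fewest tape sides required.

Total = 10 + 9 + 9 + 8 + 7 + 7 + 7 + 4 + 4 + 4 + 3 + 3 + 2 = 77 min.
Lower bound: ⌈77/13⌉ = 6 tape sides.
Also, 7 tracks each exceed 13/2 min, and no two of those can share a side, so at least 7 tape sides are needed.
A packing using 7 tape sides:
  side 1: 10 + 3 = 13
  side 2: 9 + 4 = 13
  side 3: 9 + 4 = 13
  side 4: 8 + 4 = 12
  side 5: 7 + 3 + 2 = 12
  side 6: 7 = 7
  side 7: 7 = 7
This matches the lower bound, so 7 is optimal.

7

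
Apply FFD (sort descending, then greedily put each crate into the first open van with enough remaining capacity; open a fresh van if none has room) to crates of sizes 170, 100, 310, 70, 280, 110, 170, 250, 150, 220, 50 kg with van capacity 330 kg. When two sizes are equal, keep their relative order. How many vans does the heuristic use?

Sorted descending: 310, 280, 250, 220, 170, 170, 150, 110, 100, 70, 50.
  310 → van 1 (new)  [load 310/330]
  280 → van 2 (new)  [load 280/330]
  250 → van 3 (new)  [load 250/330]
  220 → van 4 (new)  [load 220/330]
  170 → van 5 (new)  [load 170/330]
  170 → van 6 (new)  [load 170/330]
  150 → van 5  [load 320/330]
  110 → van 4  [load 330/330]
  100 → van 6  [load 270/330]
  70 → van 3  [load 320/330]
  50 → van 2  [load 330/330]
6 vans opened.

6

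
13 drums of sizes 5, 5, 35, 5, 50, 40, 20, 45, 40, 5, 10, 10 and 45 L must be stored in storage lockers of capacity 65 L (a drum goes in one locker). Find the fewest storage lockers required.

Total = 50 + 45 + 45 + 40 + 40 + 35 + 20 + 10 + 10 + 5 + 5 + 5 + 5 = 315 L.
Lower bound: ⌈315/65⌉ = 5 storage lockers.
Also, 6 drums each exceed 65/2 L, and no two of those can share a locker, so at least 6 storage lockers are needed.
A packing using 6 storage lockers:
  locker 1: 50 + 10 + 5 = 65
  locker 2: 45 + 20 = 65
  locker 3: 45 + 10 + 5 + 5 = 65
  locker 4: 40 + 5 = 45
  locker 5: 40 = 40
  locker 6: 35 = 35
This matches the lower bound, so 6 is optimal.

6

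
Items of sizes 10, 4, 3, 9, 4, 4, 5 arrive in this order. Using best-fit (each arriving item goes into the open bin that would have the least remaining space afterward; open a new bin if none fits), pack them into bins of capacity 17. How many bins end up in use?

  10 → bin 1 (new)  [load 10/17]
  4 → bin 1  [load 14/17]
  3 → bin 1  [load 17/17]
  9 → bin 2 (new)  [load 9/17]
  4 → bin 2  [load 13/17]
  4 → bin 2  [load 17/17]
  5 → bin 3 (new)  [load 5/17]
3 bins opened.

3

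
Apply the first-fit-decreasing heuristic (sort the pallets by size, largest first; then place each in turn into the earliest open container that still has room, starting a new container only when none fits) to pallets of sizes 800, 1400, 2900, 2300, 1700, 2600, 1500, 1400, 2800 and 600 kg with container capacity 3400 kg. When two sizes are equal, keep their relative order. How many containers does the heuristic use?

Sorted descending: 2900, 2800, 2600, 2300, 1700, 1500, 1400, 1400, 800, 600.
  2900 → container 1 (new)  [load 2900/3400]
  2800 → container 2 (new)  [load 2800/3400]
  2600 → container 3 (new)  [load 2600/3400]
  2300 → container 4 (new)  [load 2300/3400]
  1700 → container 5 (new)  [load 1700/3400]
  1500 → container 5  [load 3200/3400]
  1400 → container 6 (new)  [load 1400/3400]
  1400 → container 6  [load 2800/3400]
  800 → container 3  [load 3400/3400]
  600 → container 2  [load 3400/3400]
6 containers opened.

6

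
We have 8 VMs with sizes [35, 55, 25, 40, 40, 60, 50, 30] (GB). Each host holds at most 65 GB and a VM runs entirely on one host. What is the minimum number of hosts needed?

Total = 60 + 55 + 50 + 40 + 40 + 35 + 30 + 25 = 335 GB.
Lower bound: ⌈335/65⌉ = 6 hosts.
A packing using 6 hosts:
  host 1: 60 = 60
  host 2: 55 = 55
  host 3: 50 = 50
  host 4: 40 + 25 = 65
  host 5: 40 = 40
  host 6: 35 + 30 = 65
This matches the lower bound, so 6 is optimal.

6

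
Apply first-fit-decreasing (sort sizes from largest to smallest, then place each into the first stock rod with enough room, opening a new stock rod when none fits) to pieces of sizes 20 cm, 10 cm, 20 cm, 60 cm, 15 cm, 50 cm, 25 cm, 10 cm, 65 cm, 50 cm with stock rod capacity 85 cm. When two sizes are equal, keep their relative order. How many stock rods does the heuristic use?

4

Sorted descending: 65, 60, 50, 50, 25, 20, 20, 15, 10, 10.
  65 → stock rod 1 (new)  [load 65/85]
  60 → stock rod 2 (new)  [load 60/85]
  50 → stock rod 3 (new)  [load 50/85]
  50 → stock rod 4 (new)  [load 50/85]
  25 → stock rod 2  [load 85/85]
  20 → stock rod 1  [load 85/85]
  20 → stock rod 3  [load 70/85]
  15 → stock rod 3  [load 85/85]
  10 → stock rod 4  [load 60/85]
  10 → stock rod 4  [load 70/85]
4 stock rods opened.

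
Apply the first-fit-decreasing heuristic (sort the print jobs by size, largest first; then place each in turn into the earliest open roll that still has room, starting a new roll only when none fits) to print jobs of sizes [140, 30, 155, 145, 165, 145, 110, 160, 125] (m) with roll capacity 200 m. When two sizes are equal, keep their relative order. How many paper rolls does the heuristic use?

Sorted descending: 165, 160, 155, 145, 145, 140, 125, 110, 30.
  165 → roll 1 (new)  [load 165/200]
  160 → roll 2 (new)  [load 160/200]
  155 → roll 3 (new)  [load 155/200]
  145 → roll 4 (new)  [load 145/200]
  145 → roll 5 (new)  [load 145/200]
  140 → roll 6 (new)  [load 140/200]
  125 → roll 7 (new)  [load 125/200]
  110 → roll 8 (new)  [load 110/200]
  30 → roll 1  [load 195/200]
8 paper rolls opened.

8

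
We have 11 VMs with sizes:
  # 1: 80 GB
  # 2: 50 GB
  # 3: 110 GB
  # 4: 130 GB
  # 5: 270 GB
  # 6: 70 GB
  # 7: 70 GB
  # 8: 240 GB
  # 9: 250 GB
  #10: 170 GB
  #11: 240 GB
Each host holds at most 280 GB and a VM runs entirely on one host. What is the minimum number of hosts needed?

7

Total = 270 + 250 + 240 + 240 + 170 + 130 + 110 + 80 + 70 + 70 + 50 = 1680 GB.
Lower bound: ⌈1680/280⌉ = 6 hosts.
A packing using 7 hosts:
  host 1: 270 = 270
  host 2: 250 = 250
  host 3: 240 = 240
  host 4: 240 = 240
  host 5: 170 + 110 = 280
  host 6: 130 + 80 + 70 = 280
  host 7: 70 + 50 = 120
No arrangement into 6 hosts stays within capacity, so 7 is optimal.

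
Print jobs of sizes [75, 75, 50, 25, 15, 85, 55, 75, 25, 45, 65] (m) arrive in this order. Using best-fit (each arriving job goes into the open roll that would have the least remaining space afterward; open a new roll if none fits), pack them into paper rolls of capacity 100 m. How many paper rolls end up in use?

7

  75 → roll 1 (new)  [load 75/100]
  75 → roll 2 (new)  [load 75/100]
  50 → roll 3 (new)  [load 50/100]
  25 → roll 1  [load 100/100]
  15 → roll 2  [load 90/100]
  85 → roll 4 (new)  [load 85/100]
  55 → roll 5 (new)  [load 55/100]
  75 → roll 6 (new)  [load 75/100]
  25 → roll 6  [load 100/100]
  45 → roll 5  [load 100/100]
  65 → roll 7 (new)  [load 65/100]
7 paper rolls opened.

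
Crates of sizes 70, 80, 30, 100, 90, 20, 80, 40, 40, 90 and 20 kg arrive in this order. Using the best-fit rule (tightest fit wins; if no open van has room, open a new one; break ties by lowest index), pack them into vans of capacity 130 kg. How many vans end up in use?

  70 → van 1 (new)  [load 70/130]
  80 → van 2 (new)  [load 80/130]
  30 → van 2  [load 110/130]
  100 → van 3 (new)  [load 100/130]
  90 → van 4 (new)  [load 90/130]
  20 → van 2  [load 130/130]
  80 → van 5 (new)  [load 80/130]
  40 → van 4  [load 130/130]
  40 → van 5  [load 120/130]
  90 → van 6 (new)  [load 90/130]
  20 → van 3  [load 120/130]
6 vans opened.

6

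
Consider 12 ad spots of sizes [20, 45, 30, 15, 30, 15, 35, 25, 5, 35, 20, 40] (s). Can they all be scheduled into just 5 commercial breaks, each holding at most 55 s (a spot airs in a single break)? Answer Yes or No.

Total = 315 s; ⌈315/55⌉ = 6.
At least 6 commercial breaks are required, but only 5 are allowed.

No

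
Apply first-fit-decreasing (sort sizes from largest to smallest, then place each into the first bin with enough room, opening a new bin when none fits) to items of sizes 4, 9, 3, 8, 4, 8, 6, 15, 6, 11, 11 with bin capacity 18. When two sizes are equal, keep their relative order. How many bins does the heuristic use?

Sorted descending: 15, 11, 11, 9, 8, 8, 6, 6, 4, 4, 3.
  15 → bin 1 (new)  [load 15/18]
  11 → bin 2 (new)  [load 11/18]
  11 → bin 3 (new)  [load 11/18]
  9 → bin 4 (new)  [load 9/18]
  8 → bin 4  [load 17/18]
  8 → bin 5 (new)  [load 8/18]
  6 → bin 2  [load 17/18]
  6 → bin 3  [load 17/18]
  4 → bin 5  [load 12/18]
  4 → bin 5  [load 16/18]
  3 → bin 1  [load 18/18]
5 bins opened.

5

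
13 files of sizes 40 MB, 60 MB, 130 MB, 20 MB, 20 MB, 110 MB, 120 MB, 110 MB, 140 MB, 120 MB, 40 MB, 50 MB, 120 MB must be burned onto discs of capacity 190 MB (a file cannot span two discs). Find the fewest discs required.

7

Total = 140 + 130 + 120 + 120 + 120 + 110 + 110 + 60 + 50 + 40 + 40 + 20 + 20 = 1080 MB.
Lower bound: ⌈1080/190⌉ = 6 discs.
Also, 7 files each exceed 95 MB, and no two of those can share a disc, so at least 7 discs are needed.
A packing using 7 discs:
  disc 1: 140 + 50 = 190
  disc 2: 130 + 60 = 190
  disc 3: 120 + 40 + 20 = 180
  disc 4: 120 + 40 + 20 = 180
  disc 5: 120 = 120
  disc 6: 110 = 110
  disc 7: 110 = 110
This matches the lower bound, so 7 is optimal.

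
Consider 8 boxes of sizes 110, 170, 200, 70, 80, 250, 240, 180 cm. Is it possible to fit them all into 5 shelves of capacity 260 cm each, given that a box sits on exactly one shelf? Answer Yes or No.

Total = 1300 cm; ⌈1300/260⌉ = 5.
The bound of 5 does not rule out 5, but exhaustive search shows no assignment into 5 shelves of capacity 260 cm exists — the minimum is 6.

No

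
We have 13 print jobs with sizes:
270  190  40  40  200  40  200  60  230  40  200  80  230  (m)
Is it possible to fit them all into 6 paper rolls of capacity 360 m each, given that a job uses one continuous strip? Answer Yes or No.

Total = 1820 m; ⌈1820/360⌉ = 6.
7 print jobs each exceed half the capacity and cannot share a roll, forcing at least 7 paper rolls.
At least 7 paper rolls are required, but only 6 are allowed.

No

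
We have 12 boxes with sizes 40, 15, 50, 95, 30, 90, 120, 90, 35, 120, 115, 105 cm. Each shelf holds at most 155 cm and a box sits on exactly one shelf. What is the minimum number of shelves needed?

7

Total = 120 + 120 + 115 + 105 + 95 + 90 + 90 + 50 + 40 + 35 + 30 + 15 = 905 cm.
Lower bound: ⌈905/155⌉ = 6 shelves.
Also, 7 boxes each exceed 155/2 cm, and no two of those can share a shelf, so at least 7 shelves are needed.
A packing using 7 shelves:
  shelf 1: 120 + 35 = 155
  shelf 2: 120 + 30 = 150
  shelf 3: 115 + 40 = 155
  shelf 4: 105 + 50 = 155
  shelf 5: 95 + 15 = 110
  shelf 6: 90 = 90
  shelf 7: 90 = 90
This matches the lower bound, so 7 is optimal.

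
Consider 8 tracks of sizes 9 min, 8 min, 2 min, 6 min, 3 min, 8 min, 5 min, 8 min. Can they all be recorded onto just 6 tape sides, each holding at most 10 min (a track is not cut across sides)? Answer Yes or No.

Yes

A valid assignment using 6 tape sides:
  side 1: 9 = 9
  side 2: 8 + 2 = 10
  side 3: 8 = 8
  side 4: 8 = 8
  side 5: 6 + 3 = 9
  side 6: 5 = 5
Every load is within 10 min, so 6 tape sides suffice.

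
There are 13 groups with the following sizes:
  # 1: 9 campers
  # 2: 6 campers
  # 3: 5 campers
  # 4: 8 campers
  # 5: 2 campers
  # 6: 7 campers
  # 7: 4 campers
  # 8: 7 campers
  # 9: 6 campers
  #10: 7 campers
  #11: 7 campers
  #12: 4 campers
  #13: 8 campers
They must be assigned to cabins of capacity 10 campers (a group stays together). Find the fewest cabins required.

Total = 9 + 8 + 8 + 7 + 7 + 7 + 7 + 6 + 6 + 5 + 4 + 4 + 2 = 80 campers.
Lower bound: ⌈80/10⌉ = 8 cabins.
Also, 9 groups each exceed 5 campers, and no two of those can share a cabin, so at least 9 cabins are needed.
A packing using 10 cabins:
  cabin 1: 9 = 9
  cabin 2: 8 + 2 = 10
  cabin 3: 8 = 8
  cabin 4: 7 = 7
  cabin 5: 7 = 7
  cabin 6: 7 = 7
  cabin 7: 7 = 7
  cabin 8: 6 + 4 = 10
  cabin 9: 6 + 4 = 10
  cabin 10: 5 = 5
No arrangement into 9 cabins stays within capacity, so 10 is optimal.

10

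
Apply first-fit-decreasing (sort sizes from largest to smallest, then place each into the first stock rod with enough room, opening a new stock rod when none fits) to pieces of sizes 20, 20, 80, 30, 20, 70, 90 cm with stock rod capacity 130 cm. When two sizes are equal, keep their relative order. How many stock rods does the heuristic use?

Sorted descending: 90, 80, 70, 30, 20, 20, 20.
  90 → stock rod 1 (new)  [load 90/130]
  80 → stock rod 2 (new)  [load 80/130]
  70 → stock rod 3 (new)  [load 70/130]
  30 → stock rod 1  [load 120/130]
  20 → stock rod 2  [load 100/130]
  20 → stock rod 2  [load 120/130]
  20 → stock rod 3  [load 90/130]
3 stock rods opened.

3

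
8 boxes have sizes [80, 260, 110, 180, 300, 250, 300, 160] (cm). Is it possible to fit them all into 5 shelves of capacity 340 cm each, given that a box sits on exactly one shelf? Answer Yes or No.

Total = 1640 cm; ⌈1640/340⌉ = 5.
The bound of 5 does not rule out 5, but exhaustive search shows no assignment into 5 shelves of capacity 340 cm exists — the minimum is 6.

No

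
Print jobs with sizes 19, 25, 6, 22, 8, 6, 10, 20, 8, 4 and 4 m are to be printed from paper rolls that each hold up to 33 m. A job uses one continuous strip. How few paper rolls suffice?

Total = 25 + 22 + 20 + 19 + 10 + 8 + 8 + 6 + 6 + 4 + 4 = 132 m.
Lower bound: ⌈132/33⌉ = 4 paper rolls.
A packing using 5 paper rolls:
  roll 1: 25 + 8 = 33
  roll 2: 22 + 10 = 32
  roll 3: 20 + 8 + 4 = 32
  roll 4: 19 + 6 + 6 = 31
  roll 5: 4 = 4
No arrangement into 4 paper rolls stays within capacity, so 5 is optimal.

5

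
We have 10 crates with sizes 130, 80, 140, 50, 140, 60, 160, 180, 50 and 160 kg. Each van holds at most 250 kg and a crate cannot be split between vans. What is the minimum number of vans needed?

Total = 180 + 160 + 160 + 140 + 140 + 130 + 80 + 60 + 50 + 50 = 1150 kg.
Lower bound: ⌈1150/250⌉ = 5 vans.
Also, 6 crates each exceed 125 kg, and no two of those can share a van, so at least 6 vans are needed.
A packing using 6 vans:
  van 1: 180 + 60 = 240
  van 2: 160 + 80 = 240
  van 3: 160 + 50 = 210
  van 4: 140 + 50 = 190
  van 5: 140 = 140
  van 6: 130 = 130
This matches the lower bound, so 6 is optimal.

6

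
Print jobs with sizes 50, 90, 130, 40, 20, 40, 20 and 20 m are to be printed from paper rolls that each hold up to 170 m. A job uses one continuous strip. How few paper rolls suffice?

3

Total = 130 + 90 + 50 + 40 + 40 + 20 + 20 + 20 = 410 m.
Lower bound: ⌈410/170⌉ = 3 paper rolls.
A packing using 3 paper rolls:
  roll 1: 130 + 40 = 170
  roll 2: 90 + 50 + 20 = 160
  roll 3: 40 + 20 + 20 = 80
This matches the lower bound, so 3 is optimal.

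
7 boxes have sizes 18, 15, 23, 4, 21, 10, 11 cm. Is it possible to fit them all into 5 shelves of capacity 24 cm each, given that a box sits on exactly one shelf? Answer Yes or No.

Yes

A valid assignment using 5 shelves:
  shelf 1: 23 = 23
  shelf 2: 21 = 21
  shelf 3: 18 + 4 = 22
  shelf 4: 15 = 15
  shelf 5: 11 + 10 = 21
Every load is within 24 cm, so 5 shelves suffice.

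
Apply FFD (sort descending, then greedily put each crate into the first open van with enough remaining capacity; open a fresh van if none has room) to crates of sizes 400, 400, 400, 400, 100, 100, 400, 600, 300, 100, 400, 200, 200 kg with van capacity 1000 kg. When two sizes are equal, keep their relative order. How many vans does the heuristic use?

Sorted descending: 600, 400, 400, 400, 400, 400, 400, 300, 200, 200, 100, 100, 100.
  600 → van 1 (new)  [load 600/1000]
  400 → van 1  [load 1000/1000]
  400 → van 2 (new)  [load 400/1000]
  400 → van 2  [load 800/1000]
  400 → van 3 (new)  [load 400/1000]
  400 → van 3  [load 800/1000]
  400 → van 4 (new)  [load 400/1000]
  300 → van 4  [load 700/1000]
  200 → van 2  [load 1000/1000]
  200 → van 3  [load 1000/1000]
  100 → van 4  [load 800/1000]
  100 → van 4  [load 900/1000]
  100 → van 4  [load 1000/1000]
4 vans opened.

4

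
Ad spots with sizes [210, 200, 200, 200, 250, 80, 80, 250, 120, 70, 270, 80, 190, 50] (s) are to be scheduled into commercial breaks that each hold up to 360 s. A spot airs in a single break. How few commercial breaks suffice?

Total = 270 + 250 + 250 + 210 + 200 + 200 + 200 + 190 + 120 + 80 + 80 + 80 + 70 + 50 = 2250 s.
Lower bound: ⌈2250/360⌉ = 7 commercial breaks.
Also, 8 ad spots each exceed 180 s, and no two of those can share a break, so at least 8 commercial breaks are needed.
A packing using 8 commercial breaks:
  break 1: 270 + 80 = 350
  break 2: 250 + 80 = 330
  break 3: 250 + 80 = 330
  break 4: 210 + 120 = 330
  break 5: 200 + 70 + 50 = 320
  break 6: 200 = 200
  break 7: 200 = 200
  break 8: 190 = 190
This matches the lower bound, so 8 is optimal.

8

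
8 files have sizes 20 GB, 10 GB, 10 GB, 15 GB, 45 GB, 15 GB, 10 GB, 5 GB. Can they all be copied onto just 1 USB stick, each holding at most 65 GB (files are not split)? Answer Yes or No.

Total = 130 GB; ⌈130/65⌉ = 2.
At least 2 USB sticks are required, but only 1 is allowed.

No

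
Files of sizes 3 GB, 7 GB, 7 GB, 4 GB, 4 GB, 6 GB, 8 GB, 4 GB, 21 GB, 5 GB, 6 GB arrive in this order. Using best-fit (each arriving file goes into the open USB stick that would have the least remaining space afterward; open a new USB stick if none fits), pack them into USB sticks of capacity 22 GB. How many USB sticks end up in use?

4

  3 → USB stick 1 (new)  [load 3/22]
  7 → USB stick 1  [load 10/22]
  7 → USB stick 1  [load 17/22]
  4 → USB stick 1  [load 21/22]
  4 → USB stick 2 (new)  [load 4/22]
  6 → USB stick 2  [load 10/22]
  8 → USB stick 2  [load 18/22]
  4 → USB stick 2  [load 22/22]
  21 → USB stick 3 (new)  [load 21/22]
  5 → USB stick 4 (new)  [load 5/22]
  6 → USB stick 4  [load 11/22]
4 USB sticks opened.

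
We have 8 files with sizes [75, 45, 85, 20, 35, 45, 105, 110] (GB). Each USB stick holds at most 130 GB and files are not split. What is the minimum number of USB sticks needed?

Total = 110 + 105 + 85 + 75 + 45 + 45 + 35 + 20 = 520 GB.
Lower bound: ⌈520/130⌉ = 4 USB sticks.
A packing using 5 USB sticks:
  USB stick 1: 110 + 20 = 130
  USB stick 2: 105 = 105
  USB stick 3: 85 + 45 = 130
  USB stick 4: 75 + 45 = 120
  USB stick 5: 35 = 35
No arrangement into 4 USB sticks stays within capacity, so 5 is optimal.

5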